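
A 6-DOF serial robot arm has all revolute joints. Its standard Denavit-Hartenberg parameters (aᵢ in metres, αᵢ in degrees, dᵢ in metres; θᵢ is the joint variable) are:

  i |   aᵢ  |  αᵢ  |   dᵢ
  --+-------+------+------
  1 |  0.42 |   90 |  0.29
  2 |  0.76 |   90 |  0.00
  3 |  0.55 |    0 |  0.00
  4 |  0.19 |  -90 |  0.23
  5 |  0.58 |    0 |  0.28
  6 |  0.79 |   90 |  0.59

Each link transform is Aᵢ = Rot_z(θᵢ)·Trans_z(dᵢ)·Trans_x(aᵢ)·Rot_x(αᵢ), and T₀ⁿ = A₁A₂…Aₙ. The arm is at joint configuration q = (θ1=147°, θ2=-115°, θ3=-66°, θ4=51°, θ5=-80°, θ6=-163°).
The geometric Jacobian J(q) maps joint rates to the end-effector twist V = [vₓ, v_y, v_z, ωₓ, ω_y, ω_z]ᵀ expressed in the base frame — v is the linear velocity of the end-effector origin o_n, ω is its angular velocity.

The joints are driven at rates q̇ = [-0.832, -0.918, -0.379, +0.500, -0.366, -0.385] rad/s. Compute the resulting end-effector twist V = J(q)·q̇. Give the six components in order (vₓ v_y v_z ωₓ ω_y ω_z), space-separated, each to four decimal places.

o_n = [0.3205, 0.2157, -0.7050]
J₁: ẑ×o_n = [-0.2157, 0.3205, 0.0000], ω = ẑ
J2: z=[0.5446, 0.8387, 0.0000] o=[-0.3522, 0.2287, 0.2900] → [-0.8345, 0.5419, -0.5713, 0.5446, 0.8387, 0.0000]
J3: z=[0.7601, -0.4936, 0.4226] o=[-0.0829, 0.0538, -0.3988] → [0.0827, 0.4032, 0.3222, 0.7601, -0.4936, 0.4226]
J4: z=[0.7601, -0.4936, 0.4226] o=[-0.2772, -0.4191, -0.6015] → [-0.2172, 0.3313, 0.7776, 0.7601, -0.4936, 0.4226]
J5: z=[0.6178, 0.7505, -0.2346] o=[-0.0641, -0.6161, -0.6707] → [0.1693, -0.0690, 0.2252, 0.6178, 0.7505, -0.2346]
J6: z=[0.6178, 0.7505, -0.2346] o=[0.5633, -0.7321, -0.5831] → [0.1308, 0.1323, 0.7678, 0.6178, 0.7505, -0.2346]
V = J·q̇ = [0.6932, -0.7770, 0.4131, -0.8720, -1.3933, -0.6047]

0.6932 -0.7770 0.4131 -0.8720 -1.3933 -0.6047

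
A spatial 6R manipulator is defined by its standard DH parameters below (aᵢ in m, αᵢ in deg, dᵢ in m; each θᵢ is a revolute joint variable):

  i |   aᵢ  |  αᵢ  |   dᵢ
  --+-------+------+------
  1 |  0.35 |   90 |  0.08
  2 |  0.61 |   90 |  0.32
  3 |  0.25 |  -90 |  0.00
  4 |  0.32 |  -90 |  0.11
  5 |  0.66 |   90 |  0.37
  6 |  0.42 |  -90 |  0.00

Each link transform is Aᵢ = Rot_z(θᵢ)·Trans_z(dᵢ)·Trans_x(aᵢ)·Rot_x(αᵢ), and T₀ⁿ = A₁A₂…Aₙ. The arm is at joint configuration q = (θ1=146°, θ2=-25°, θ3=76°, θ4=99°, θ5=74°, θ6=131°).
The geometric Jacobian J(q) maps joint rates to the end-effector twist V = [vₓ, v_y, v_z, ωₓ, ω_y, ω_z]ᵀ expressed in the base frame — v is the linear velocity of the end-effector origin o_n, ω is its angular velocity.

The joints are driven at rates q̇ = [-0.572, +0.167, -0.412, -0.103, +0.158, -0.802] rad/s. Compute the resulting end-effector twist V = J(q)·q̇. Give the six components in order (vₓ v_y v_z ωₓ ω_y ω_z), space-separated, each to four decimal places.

o_n = [-1.0823, 0.4608, 0.0503]
J₁: ẑ×o_n = [-0.4608, -1.0823, 0.0000], ω = ẑ
J2: z=[0.5592, 0.8290, 0.0000] o=[-0.2902, 0.1957, 0.0800] → [-0.0246, 0.0166, 0.8049, 0.5592, 0.8290, 0.0000]
J3: z=[0.3504, -0.2363, -0.9063] o=[-0.5696, 0.7702, -0.1778] → [-0.3343, 0.3848, -0.2296, 0.3504, -0.2363, -0.9063]
J4: z=[0.8643, -0.2912, 0.4101] o=[-0.4794, 1.0019, -0.2034] → [0.1481, -0.4665, -0.6433, 0.8643, -0.2912, 0.4101]
J5: z=[-0.3016, -0.9526, -0.0408] o=[-0.5131, 0.9982, 0.1333] → [0.0572, -0.0018, -0.3802, -0.3016, -0.9526, -0.0408]
J6: z=[-0.1487, 0.0047, 0.9889] o=[-1.2462, 0.8465, 0.0238] → [0.3816, 0.1660, 0.0566, -0.1487, 0.0047, 0.9889]
V = J·q̇ = [0.0849, 0.3779, 0.1898, -0.0684, 0.1115, -1.0404]

0.0849 0.3779 0.1898 -0.0684 0.1115 -1.0404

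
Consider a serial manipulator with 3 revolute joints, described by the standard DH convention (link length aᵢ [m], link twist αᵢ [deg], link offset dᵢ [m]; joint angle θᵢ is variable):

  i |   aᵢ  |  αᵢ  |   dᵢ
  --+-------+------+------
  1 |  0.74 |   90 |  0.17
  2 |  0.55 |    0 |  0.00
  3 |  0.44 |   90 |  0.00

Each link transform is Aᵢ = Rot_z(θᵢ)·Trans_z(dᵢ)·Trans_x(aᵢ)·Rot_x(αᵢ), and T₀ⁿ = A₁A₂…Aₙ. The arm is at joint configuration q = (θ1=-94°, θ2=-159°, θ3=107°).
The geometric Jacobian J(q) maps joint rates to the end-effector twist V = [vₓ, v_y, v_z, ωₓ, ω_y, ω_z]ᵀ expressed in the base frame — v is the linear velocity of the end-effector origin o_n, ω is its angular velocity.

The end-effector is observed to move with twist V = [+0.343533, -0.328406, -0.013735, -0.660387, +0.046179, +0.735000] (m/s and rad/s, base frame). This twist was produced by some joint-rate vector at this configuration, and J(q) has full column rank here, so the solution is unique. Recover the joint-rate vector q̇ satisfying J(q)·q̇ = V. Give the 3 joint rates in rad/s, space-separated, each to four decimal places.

o_n = [-0.0347, -0.4962, -0.3738]
J₁: ẑ×o_n = [0.4962, -0.0347, 0.0000], ω = ẑ
J2: z=[-0.9976, 0.0698, 0.0000] o=[-0.0516, -0.7382, 0.1700] → [-0.0379, -0.5425, -0.2426, -0.9976, 0.0698, 0.0000]
J3: z=[-0.9976, 0.0698, 0.0000] o=[-0.0158, -0.2260, -0.0271] → [-0.0242, -0.3459, 0.2709, -0.9976, 0.0698, 0.0000]
q̇ = J⁺·V = [0.7350, 0.3760, 0.2860]

0.7350 0.3760 0.2860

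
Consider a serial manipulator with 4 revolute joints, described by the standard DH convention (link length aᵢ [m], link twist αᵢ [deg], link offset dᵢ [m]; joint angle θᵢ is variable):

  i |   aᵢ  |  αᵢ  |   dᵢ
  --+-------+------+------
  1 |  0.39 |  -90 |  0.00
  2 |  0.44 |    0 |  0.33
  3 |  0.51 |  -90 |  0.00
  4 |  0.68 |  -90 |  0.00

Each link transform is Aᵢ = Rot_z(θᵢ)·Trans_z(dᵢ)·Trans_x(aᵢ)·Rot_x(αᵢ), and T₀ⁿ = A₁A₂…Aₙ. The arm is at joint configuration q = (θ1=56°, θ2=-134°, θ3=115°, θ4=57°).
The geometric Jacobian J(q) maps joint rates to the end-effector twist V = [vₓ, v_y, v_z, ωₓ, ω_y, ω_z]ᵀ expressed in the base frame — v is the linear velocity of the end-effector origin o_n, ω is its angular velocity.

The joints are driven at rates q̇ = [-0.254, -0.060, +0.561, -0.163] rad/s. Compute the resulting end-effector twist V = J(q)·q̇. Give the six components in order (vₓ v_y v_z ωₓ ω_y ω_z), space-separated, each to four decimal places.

0.2277 0.0291 -0.4051 -0.4450 0.2362 -0.0999

o_n = [0.7118, 0.6256, 0.6031]
J₁: ẑ×o_n = [-0.6256, 0.7118, 0.0000], ω = ẑ
J2: z=[-0.8290, 0.5592, 0.0000] o=[0.2181, 0.3233, 0.0000] → [0.3373, 0.5000, -0.5267, -0.8290, 0.5592, 0.0000]
J3: z=[-0.8290, 0.5592, 0.0000] o=[-0.2264, 0.2545, 0.3165] → [0.1603, 0.2376, -0.8324, -0.8290, 0.5592, 0.0000]
J4: z=[0.1821, 0.2699, -0.9455] o=[0.0432, 0.6542, 0.4825] → [0.0055, -0.6541, -0.1857, 0.1821, 0.2699, -0.9455]
V = J·q̇ = [0.2277, 0.0291, -0.4051, -0.4450, 0.2362, -0.0999]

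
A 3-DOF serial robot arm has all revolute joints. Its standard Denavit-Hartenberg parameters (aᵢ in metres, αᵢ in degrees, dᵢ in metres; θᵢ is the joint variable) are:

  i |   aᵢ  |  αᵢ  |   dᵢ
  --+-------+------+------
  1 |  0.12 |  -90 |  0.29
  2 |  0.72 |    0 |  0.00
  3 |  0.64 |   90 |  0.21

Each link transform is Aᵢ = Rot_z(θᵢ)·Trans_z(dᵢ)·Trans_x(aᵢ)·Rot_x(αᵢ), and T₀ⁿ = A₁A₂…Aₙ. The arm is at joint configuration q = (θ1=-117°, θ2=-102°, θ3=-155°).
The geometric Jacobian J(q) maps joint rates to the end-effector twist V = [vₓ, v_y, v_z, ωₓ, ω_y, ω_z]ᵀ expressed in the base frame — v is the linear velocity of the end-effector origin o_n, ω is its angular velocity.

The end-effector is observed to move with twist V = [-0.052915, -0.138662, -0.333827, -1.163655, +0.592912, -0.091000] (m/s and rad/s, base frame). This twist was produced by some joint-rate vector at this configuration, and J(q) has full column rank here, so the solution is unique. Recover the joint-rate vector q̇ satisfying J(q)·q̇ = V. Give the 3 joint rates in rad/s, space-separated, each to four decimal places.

o_n = [0.2660, 0.0594, 0.3707]
J₁: ẑ×o_n = [-0.0594, 0.2660, 0.0000], ω = ẑ
J2: z=[0.8910, -0.4540, 0.0000] o=[-0.0545, -0.1069, 0.2900] → [-0.0366, -0.0719, 0.2937, 0.8910, -0.4540, 0.0000]
J3: z=[0.8910, -0.4540, 0.0000] o=[0.0135, 0.0265, 0.9943] → [0.2831, 0.5556, 0.1440, 0.8910, -0.4540, 0.0000]
q̇ = J⁺·V = [-0.0910, -0.9740, -0.3320]

-0.0910 -0.9740 -0.3320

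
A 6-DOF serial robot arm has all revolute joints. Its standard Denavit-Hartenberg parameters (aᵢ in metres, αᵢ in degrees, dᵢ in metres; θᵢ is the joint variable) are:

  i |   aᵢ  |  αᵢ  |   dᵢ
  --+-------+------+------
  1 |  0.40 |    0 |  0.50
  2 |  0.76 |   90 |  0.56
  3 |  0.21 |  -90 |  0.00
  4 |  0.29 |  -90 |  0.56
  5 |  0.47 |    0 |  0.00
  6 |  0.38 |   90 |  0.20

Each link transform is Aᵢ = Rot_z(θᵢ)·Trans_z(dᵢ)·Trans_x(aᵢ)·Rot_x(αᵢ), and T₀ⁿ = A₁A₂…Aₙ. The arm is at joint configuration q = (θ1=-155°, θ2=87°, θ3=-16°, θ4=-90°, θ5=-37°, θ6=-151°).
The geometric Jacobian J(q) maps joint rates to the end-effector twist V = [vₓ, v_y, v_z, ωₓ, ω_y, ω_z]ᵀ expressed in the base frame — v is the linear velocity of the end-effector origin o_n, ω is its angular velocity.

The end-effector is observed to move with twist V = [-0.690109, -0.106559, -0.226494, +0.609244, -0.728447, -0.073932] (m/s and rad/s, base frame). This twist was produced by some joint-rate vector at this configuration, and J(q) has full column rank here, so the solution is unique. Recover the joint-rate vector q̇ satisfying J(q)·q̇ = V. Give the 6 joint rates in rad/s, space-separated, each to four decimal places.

o_n = [-0.1166, -1.5493, 1.7064]
J₁: ẑ×o_n = [1.5493, -0.1166, 0.0000], ω = ẑ
J2: z=[0.0000, 0.0000, 1.0000] o=[-0.3625, -0.1690, 0.5000] → [1.3803, 0.2459, -0.0000, 0.0000, 0.0000, 1.0000]
J3: z=[-0.9272, -0.3746, 0.0000] o=[-0.0778, -0.8737, 1.0600] → [-0.2421, 0.5993, 0.6119, -0.9272, -0.3746, 0.0000]
J4: z=[0.1033, -0.2556, 0.9613] o=[-0.0022, -1.0609, 1.0021] → [0.2895, -0.1827, -0.0797, 0.1033, -0.2556, 0.9613]
J5: z=[0.3601, -0.8913, -0.2756] o=[-0.2133, -1.3126, 1.5404] → [-0.2131, -0.0864, 0.0009, 0.3601, -0.8913, -0.2756]
J6: z=[0.3601, -0.8913, -0.2756] o=[-0.5321, -1.5255, 1.8123] → [0.0879, -0.0764, 0.3617, 0.3601, -0.8913, -0.2756]
q̇ = J⁺·V = [-0.9720, 0.5330, -0.2920, 0.6000, 0.7700, -0.0020]

-0.9720 0.5330 -0.2920 0.6000 0.7700 -0.0020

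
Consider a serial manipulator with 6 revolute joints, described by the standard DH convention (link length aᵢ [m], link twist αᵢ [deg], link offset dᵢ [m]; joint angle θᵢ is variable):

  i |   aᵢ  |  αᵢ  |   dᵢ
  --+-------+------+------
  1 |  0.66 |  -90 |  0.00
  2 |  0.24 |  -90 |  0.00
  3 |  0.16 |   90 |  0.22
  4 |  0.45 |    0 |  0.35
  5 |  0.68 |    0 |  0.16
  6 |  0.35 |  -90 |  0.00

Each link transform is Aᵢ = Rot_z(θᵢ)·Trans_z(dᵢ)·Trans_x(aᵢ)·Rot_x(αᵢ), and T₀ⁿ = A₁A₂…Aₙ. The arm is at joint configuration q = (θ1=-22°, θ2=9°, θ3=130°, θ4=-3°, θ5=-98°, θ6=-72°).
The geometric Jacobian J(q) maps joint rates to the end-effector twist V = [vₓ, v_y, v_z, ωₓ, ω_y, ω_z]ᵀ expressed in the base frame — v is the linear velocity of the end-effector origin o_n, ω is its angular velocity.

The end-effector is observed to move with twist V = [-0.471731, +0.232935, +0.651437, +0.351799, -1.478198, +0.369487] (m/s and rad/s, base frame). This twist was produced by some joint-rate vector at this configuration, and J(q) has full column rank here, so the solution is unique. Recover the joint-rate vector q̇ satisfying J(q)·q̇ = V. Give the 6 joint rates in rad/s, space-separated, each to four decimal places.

0.6020 -0.4790 0.0920 0.7040 0.5700 -0.0920

o_n = [1.0254, -0.8771, 0.4220]
J₁: ẑ×o_n = [0.8771, 1.0254, -0.0000], ω = ẑ
J2: z=[0.3746, 0.9272, 0.0000] o=[0.6119, -0.2472, 0.0000] → [0.3913, -0.1581, -0.6193, 0.3746, 0.9272, 0.0000]
J3: z=[-0.1450, 0.0586, -0.9877] o=[0.8317, -0.3360, -0.0375] → [-0.5075, -0.1246, 0.0671, -0.1450, 0.0586, -0.9877]
J4: z=[0.4607, -0.8794, -0.1198] o=[0.6597, -0.3987, -0.2387] → [-0.6384, -0.3483, 0.1012, 0.4607, -0.8794, -0.1198]
J5: z=[0.4607, -0.8794, -0.1198] o=[0.4309, -0.9202, -0.2122] → [-0.5526, -0.3635, 0.5427, 0.4607, -0.8794, -0.1198]
J6: z=[0.4607, -0.8794, -0.1198] o=[0.7150, -1.0387, 0.4148] → [0.0130, -0.0405, 0.3474, 0.4607, -0.8794, -0.1198]
q̇ = J⁺·V = [0.6020, -0.4790, 0.0920, 0.7040, 0.5700, -0.0920]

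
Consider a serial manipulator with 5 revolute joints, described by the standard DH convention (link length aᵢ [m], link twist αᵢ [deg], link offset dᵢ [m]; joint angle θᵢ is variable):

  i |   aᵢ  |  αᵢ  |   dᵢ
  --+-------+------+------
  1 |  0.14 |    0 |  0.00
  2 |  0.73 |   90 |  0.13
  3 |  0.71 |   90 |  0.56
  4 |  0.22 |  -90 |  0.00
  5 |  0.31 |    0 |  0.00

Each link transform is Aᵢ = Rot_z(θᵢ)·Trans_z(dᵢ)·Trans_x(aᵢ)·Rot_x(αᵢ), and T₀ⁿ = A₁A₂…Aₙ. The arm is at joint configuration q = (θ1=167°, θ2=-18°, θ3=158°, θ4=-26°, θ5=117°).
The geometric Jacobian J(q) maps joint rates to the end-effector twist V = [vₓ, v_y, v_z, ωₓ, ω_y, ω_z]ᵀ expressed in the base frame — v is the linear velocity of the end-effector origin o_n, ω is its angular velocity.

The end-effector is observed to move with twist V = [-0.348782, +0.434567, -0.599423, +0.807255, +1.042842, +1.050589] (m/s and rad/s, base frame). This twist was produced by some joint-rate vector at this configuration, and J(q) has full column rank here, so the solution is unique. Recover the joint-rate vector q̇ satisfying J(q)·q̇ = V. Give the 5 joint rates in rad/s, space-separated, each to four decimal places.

o_n = [0.2180, 0.4313, 0.1666]
J₁: ẑ×o_n = [-0.4313, 0.2180, 0.0000], ω = ẑ
J2: z=[0.0000, 0.0000, 1.0000] o=[-0.1364, 0.0315, 0.0000] → [-0.3998, 0.3544, 0.0000, 0.0000, 0.0000, 1.0000]
J3: z=[0.5150, 0.8572, 0.0000] o=[-0.7621, 0.4075, 0.1300] → [0.0313, -0.0188, -0.8278, 0.5150, 0.8572, 0.0000]
J4: z=[-0.3211, 0.1929, 0.9272] o=[0.0906, 0.5484, 0.3960] → [0.0643, 0.0445, 0.0130, -0.3211, 0.1929, 0.9272]
J5: z=[0.8113, 0.5611, 0.1642] o=[0.1980, 0.3713, 0.4700] → [-0.1801, 0.2495, 0.0375, 0.8113, 0.5611, 0.1642]
q̇ = J⁺·V = [-0.2280, 0.9410, 0.7560, 0.2550, 0.6160]

-0.2280 0.9410 0.7560 0.2550 0.6160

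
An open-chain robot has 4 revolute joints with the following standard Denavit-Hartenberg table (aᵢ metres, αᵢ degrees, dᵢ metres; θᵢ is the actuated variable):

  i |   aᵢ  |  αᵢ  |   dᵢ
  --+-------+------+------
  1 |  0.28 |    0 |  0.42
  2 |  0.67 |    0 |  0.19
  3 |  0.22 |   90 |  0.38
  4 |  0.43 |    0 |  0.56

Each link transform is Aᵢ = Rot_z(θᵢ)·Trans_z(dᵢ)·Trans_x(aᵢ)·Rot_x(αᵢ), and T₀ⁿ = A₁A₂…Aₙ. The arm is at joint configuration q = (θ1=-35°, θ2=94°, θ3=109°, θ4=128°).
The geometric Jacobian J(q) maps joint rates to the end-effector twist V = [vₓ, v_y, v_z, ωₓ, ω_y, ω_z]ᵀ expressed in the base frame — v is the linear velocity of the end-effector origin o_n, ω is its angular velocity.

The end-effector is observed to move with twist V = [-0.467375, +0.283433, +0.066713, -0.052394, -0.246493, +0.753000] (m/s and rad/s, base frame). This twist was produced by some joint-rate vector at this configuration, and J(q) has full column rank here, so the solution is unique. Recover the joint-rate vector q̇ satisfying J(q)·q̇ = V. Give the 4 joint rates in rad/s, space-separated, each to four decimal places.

0.4850 -0.3870 0.6550 -0.2520

o_n = [0.7346, 0.9522, 1.3288]
J₁: ẑ×o_n = [-0.9522, 0.7346, 0.0000], ω = ẑ
J2: z=[0.0000, 0.0000, 1.0000] o=[0.2294, -0.1606, 0.4200] → [-1.1128, 0.5053, 0.0000, 0.0000, 0.0000, 1.0000]
J3: z=[0.0000, 0.0000, 1.0000] o=[0.5744, 0.4137, 0.6100] → [-0.5385, 0.1602, 0.0000, 0.0000, 0.0000, 1.0000]
J4: z=[0.2079, 0.9781, 0.0000] o=[0.3592, 0.4594, 0.9900] → [0.3314, -0.0704, -0.2647, 0.2079, 0.9781, 0.0000]
q̇ = J⁺·V = [0.4850, -0.3870, 0.6550, -0.2520]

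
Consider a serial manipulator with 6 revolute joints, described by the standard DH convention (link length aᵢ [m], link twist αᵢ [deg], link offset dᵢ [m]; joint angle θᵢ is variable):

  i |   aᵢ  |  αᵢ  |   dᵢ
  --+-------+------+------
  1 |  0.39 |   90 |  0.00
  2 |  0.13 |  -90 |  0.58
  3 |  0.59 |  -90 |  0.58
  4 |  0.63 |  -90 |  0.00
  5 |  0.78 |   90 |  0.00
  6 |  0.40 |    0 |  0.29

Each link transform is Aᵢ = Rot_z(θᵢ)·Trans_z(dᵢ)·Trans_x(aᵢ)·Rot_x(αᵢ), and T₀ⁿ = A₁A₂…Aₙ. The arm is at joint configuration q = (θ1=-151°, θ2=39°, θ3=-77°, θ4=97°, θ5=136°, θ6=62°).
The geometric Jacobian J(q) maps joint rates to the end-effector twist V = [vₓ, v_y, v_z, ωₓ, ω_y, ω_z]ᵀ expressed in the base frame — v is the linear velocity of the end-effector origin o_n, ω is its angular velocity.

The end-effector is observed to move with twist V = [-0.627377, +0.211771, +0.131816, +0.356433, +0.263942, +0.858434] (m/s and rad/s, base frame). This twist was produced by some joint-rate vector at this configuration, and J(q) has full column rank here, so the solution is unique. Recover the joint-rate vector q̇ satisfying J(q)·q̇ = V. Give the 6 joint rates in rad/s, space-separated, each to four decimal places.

0.5370 0.8380 0.1690 -0.2280 0.8290 -0.3720

o_n = [-0.0937, 1.0862, -0.0469]
J₁: ẑ×o_n = [-1.0862, -0.0937, 0.0000], ω = ẑ
J2: z=[-0.4848, 0.8746, 0.0000] o=[-0.3411, -0.1891, 0.0000] → [-0.0410, -0.0228, -0.8346, -0.4848, 0.8746, 0.0000]
J3: z=[0.5504, 0.3051, 0.7771] o=[-0.7107, 0.2692, 0.0818] → [-0.6742, 0.5503, 0.2614, 0.5504, 0.3051, 0.7771]
J4: z=[-0.5532, -0.5639, 0.6132] o=[-0.7603, 0.8990, 0.6161] → [0.2591, 0.0420, 0.2723, -0.5532, -0.5639, 0.6132]
J5: z=[0.6877, -0.7245, -0.0458] o=[-1.0565, 0.6493, 0.1193] → [0.1404, 0.0702, 0.9980, 0.6877, -0.7245, -0.0458]
J6: z=[0.0714, 0.1303, -0.9889] o=[-0.4930, 1.1772, 0.2295] → [-0.1260, -0.3751, -0.0585, 0.0714, 0.1303, -0.9889]
q̇ = J⁺·V = [0.5370, 0.8380, 0.1690, -0.2280, 0.8290, -0.3720]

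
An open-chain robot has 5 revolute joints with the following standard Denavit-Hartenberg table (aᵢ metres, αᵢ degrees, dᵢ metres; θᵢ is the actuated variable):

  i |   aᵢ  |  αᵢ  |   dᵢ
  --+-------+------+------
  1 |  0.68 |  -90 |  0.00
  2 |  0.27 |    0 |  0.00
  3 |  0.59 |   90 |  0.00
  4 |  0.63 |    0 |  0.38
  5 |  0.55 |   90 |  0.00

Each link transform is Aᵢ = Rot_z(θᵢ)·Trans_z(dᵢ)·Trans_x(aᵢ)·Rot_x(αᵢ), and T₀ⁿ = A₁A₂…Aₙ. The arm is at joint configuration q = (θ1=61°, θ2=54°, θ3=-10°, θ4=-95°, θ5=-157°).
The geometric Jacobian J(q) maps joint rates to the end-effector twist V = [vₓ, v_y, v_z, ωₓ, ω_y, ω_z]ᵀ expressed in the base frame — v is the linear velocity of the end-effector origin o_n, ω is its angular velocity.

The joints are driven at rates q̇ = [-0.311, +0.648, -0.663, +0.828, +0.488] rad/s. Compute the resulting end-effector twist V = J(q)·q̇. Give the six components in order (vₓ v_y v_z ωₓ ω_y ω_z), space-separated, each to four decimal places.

o_n = [0.7533, 1.1435, -0.1987]
J₁: ẑ×o_n = [-1.1435, 0.7533, 0.0000], ω = ẑ
J2: z=[-0.8746, 0.4848, 0.0000] o=[0.3297, 0.5947, 0.0000] → [-0.0963, -0.1738, -0.6853, -0.8746, 0.4848, 0.0000]
J3: z=[-0.8746, 0.4848, 0.0000] o=[0.4066, 0.7335, -0.2184] → [0.0096, 0.0172, -0.5266, -0.8746, 0.4848, 0.0000]
J4: z=[0.3368, 0.6076, 0.7193] o=[0.6124, 1.1047, -0.6283] → [0.2331, -0.0433, -0.0726, 0.3368, 0.6076, 0.7193]
J5: z=[0.3368, 0.6076, 0.7193] o=[1.2701, 0.9968, -0.3168] → [-0.0338, -0.4115, 0.3634, 0.3368, 0.6076, 0.7193]
V = J·q̇ = [0.4634, -0.5950, 0.0223, 0.4563, 0.7923, 0.6357]

0.4634 -0.5950 0.0223 0.4563 0.7923 0.6357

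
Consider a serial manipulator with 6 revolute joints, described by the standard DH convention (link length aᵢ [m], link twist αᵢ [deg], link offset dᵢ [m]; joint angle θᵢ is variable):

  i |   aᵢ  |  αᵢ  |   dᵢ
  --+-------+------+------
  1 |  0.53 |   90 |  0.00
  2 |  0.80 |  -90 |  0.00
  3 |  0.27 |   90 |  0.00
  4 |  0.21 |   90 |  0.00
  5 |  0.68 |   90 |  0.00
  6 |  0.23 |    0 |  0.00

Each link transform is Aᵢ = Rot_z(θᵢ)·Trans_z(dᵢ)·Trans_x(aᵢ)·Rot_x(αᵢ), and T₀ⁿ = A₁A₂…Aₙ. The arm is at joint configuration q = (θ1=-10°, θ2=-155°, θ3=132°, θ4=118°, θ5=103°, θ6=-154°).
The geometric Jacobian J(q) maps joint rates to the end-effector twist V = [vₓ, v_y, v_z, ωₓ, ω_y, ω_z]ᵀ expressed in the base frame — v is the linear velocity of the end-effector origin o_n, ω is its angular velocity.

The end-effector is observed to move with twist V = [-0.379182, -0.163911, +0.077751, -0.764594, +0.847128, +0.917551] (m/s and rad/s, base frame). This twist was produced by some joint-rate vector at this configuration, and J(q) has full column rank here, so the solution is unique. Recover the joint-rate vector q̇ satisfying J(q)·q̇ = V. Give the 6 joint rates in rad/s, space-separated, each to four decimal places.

o_n = [-0.3299, 0.4714, -0.4854]
J₁: ẑ×o_n = [-0.4714, -0.3299, 0.0000], ω = ẑ
J2: z=[-0.1736, -0.9848, 0.0000] o=[0.5219, -0.0920, 0.0000] → [0.4781, -0.0843, -0.9367, -0.1736, -0.9848, 0.0000]
J3: z=[0.4162, -0.0734, -0.9063] o=[-0.1921, 0.0339, -0.3381] → [0.4073, 0.1862, 0.1720, 0.4162, -0.0734, -0.9063]
J4: z=[-0.5471, 0.7759, -0.3141] o=[0.0040, 0.2030, -0.2617] → [-0.0893, -0.0175, 0.1123, -0.5471, 0.7759, -0.3141]
J5: z=[0.8367, 0.5188, -0.1758] o=[0.0096, 0.1277, -0.4577] → [0.0460, 0.0829, 0.4637, 0.8367, 0.5188, -0.1758]
J6: z=[-0.0972, -0.1752, -0.9797] o=[-0.3570, 0.6967, -0.5230] → [-0.2273, -0.0229, 0.0266, -0.0972, -0.1752, -0.9797]
q̇ = J⁺·V = [0.1730, -0.2010, -0.5560, 0.8130, -0.2020, -0.4700]

0.1730 -0.2010 -0.5560 0.8130 -0.2020 -0.4700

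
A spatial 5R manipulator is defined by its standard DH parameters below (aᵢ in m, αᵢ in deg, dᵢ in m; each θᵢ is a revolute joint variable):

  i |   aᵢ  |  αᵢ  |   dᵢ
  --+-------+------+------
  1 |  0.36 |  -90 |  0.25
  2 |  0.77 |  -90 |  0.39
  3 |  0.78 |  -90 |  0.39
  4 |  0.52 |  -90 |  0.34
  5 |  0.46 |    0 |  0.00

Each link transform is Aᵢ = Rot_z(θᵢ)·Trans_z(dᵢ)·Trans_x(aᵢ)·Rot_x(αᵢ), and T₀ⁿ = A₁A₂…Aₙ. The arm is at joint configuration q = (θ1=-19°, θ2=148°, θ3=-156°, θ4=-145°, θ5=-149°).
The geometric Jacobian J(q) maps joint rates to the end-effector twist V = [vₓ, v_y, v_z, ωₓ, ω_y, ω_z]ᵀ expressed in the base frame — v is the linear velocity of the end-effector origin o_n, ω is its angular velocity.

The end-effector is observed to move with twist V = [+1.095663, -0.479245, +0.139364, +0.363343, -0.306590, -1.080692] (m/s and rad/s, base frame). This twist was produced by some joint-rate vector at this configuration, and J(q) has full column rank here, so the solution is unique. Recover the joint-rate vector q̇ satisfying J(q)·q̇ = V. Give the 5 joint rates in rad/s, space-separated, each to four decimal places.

-0.6590 -0.4650 -0.9620 0.2060 0.4510

o_n = [0.1874, 1.1966, 0.4373]
J₁: ẑ×o_n = [-1.1966, 0.1874, 0.0000], ω = ẑ
J2: z=[0.3256, 0.9455, 0.0000] o=[0.3404, -0.1172, 0.2500] → [0.1771, -0.0610, 0.5724, 0.3256, 0.9455, 0.0000]
J3: z=[-0.5010, 0.1725, 0.8480] o=[-0.1501, 0.4641, -0.1580] → [-0.5184, 0.5845, -0.4252, -0.5010, 0.1725, 0.8480]
J4: z=[-0.0287, 0.9761, -0.2155] o=[0.3292, 0.6347, 0.5503] → [0.0108, 0.0273, 0.1222, -0.0287, 0.9761, -0.2155]
J5: z=[0.0857, 0.2172, 0.9724] o=[-0.1985, 0.9616, 0.5237] → [-0.2473, 0.3826, -0.0637, 0.0857, 0.2172, 0.9724]
q̇ = J⁺·V = [-0.6590, -0.4650, -0.9620, 0.2060, 0.4510]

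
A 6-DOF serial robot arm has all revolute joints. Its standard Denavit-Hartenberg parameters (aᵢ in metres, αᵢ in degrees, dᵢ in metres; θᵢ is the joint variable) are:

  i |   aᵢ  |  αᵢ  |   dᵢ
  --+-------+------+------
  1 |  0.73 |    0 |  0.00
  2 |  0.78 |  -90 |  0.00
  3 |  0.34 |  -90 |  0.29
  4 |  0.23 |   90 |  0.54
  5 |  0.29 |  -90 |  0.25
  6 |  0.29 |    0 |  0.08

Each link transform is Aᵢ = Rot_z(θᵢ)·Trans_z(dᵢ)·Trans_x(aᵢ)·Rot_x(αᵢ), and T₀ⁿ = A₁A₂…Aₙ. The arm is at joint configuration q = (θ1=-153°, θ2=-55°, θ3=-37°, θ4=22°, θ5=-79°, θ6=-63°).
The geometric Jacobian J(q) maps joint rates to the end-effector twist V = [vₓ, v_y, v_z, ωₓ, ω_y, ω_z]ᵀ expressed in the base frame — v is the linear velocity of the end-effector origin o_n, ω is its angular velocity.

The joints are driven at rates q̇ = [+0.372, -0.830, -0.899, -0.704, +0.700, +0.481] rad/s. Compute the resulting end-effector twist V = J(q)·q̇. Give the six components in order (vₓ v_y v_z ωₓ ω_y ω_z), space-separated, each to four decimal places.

0.4342 0.1661 0.7415 0.0321 0.4664 0.4522

o_n = [-2.3316, -0.1348, 0.4234]
J₁: ẑ×o_n = [0.1348, -2.3316, 0.0000], ω = ẑ
J2: z=[0.0000, 0.0000, 1.0000] o=[-0.6504, -0.3314, 0.0000] → [-0.1966, -1.6812, 0.0000, 0.0000, 0.0000, 1.0000]
J3: z=[-0.4695, -0.8829, 0.0000] o=[-1.3391, 0.0348, 0.0000] → [-0.3738, 0.1988, -0.7967, -0.4695, -0.8829, 0.0000]
J4: z=[-0.5314, 0.2825, -0.7986] o=[-1.7150, -0.0938, 0.2046] → [0.0291, 0.6087, 0.1960, -0.5314, 0.2825, -0.7986]
J5: z=[-0.6994, -0.6782, 0.2254] o=[-2.1119, 0.2148, -0.0983] → [-0.2750, 0.3154, 0.0955, -0.6994, -0.6782, 0.2254]
J6: z=[-0.5705, 0.7198, 0.3954] o=[-2.1619, 0.0024, 0.2163] → [0.2033, 0.0511, 0.2004, -0.5705, 0.7198, 0.3954]
V = J·q̇ = [0.4342, 0.1661, 0.7415, 0.0321, 0.4664, 0.4522]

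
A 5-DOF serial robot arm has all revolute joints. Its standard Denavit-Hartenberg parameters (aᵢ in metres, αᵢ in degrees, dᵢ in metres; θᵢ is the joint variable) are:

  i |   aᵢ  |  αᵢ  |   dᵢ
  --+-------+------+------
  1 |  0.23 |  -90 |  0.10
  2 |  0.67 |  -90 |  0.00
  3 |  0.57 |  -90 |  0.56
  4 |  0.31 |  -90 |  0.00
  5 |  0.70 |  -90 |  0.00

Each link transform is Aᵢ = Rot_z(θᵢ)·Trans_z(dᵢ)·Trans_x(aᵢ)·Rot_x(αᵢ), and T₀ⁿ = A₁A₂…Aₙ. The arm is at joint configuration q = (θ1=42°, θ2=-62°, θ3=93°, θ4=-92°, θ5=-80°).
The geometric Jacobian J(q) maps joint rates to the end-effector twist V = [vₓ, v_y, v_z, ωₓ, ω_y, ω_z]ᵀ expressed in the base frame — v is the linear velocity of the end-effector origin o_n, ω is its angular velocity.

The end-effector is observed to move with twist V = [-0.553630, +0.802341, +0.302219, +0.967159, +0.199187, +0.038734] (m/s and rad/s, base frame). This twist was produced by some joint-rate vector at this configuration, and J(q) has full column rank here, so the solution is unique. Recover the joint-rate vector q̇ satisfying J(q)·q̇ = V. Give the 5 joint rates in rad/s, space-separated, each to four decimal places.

0.2470 -0.7440 0.8590 -0.2030 -0.2560

o_n = [1.1515, 0.3396, -0.4073]
J₁: ẑ×o_n = [-0.3396, 1.1515, 0.0000], ω = ẑ
J2: z=[-0.6691, 0.7431, 0.0000] o=[0.1709, 0.1539, 0.1000] → [-0.3770, -0.3394, -0.8530, -0.6691, 0.7431, 0.0000]
J3: z=[0.6562, 0.5908, -0.4695] o=[0.4047, 0.3644, 0.6916] → [-0.6608, 0.3704, -0.4575, 0.6562, 0.5908, -0.4695]
J4: z=[-0.3834, -0.2748, -0.8817] o=[1.1426, 0.2628, 0.4023] → [0.2902, -0.3183, -0.0270, -0.3834, -0.2748, -0.8817]
J5: z=[0.6725, -0.7375, -0.0626] o=[1.3389, 0.4541, 0.2574] → [0.4830, 0.4587, -0.2152, 0.6725, -0.7375, -0.0626]
q̇ = J⁺·V = [0.2470, -0.7440, 0.8590, -0.2030, -0.2560]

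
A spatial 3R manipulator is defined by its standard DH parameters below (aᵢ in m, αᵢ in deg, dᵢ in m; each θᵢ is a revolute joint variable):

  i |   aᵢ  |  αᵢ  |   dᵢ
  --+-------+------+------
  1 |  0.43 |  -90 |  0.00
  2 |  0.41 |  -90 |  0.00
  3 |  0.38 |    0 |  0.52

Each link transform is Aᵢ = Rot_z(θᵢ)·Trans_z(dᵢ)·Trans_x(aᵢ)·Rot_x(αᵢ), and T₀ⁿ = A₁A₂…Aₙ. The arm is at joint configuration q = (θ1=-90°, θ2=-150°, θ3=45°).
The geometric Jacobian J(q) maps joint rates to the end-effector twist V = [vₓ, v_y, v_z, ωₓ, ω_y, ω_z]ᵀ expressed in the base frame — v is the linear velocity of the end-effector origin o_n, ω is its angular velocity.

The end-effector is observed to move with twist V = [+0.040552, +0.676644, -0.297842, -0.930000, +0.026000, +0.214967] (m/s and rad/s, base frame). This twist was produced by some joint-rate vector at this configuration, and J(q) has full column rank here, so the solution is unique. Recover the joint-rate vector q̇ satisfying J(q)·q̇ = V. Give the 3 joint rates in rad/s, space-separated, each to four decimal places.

0.2600 -0.9300 -0.0520

o_n = [-0.2687, -0.1022, 0.7897]
J₁: ẑ×o_n = [0.1022, -0.2687, 0.0000], ω = ẑ
J2: z=[1.0000, 0.0000, 0.0000] o=[0.0000, -0.4300, 0.0000] → [0.0000, -0.7897, 0.3278, 1.0000, 0.0000, 0.0000]
J3: z=[0.0000, -0.5000, 0.8660] o=[-0.0000, -0.0749, 0.2050] → [-0.2687, -0.2327, -0.1344, 0.0000, -0.5000, 0.8660]
q̇ = J⁺·V = [0.2600, -0.9300, -0.0520]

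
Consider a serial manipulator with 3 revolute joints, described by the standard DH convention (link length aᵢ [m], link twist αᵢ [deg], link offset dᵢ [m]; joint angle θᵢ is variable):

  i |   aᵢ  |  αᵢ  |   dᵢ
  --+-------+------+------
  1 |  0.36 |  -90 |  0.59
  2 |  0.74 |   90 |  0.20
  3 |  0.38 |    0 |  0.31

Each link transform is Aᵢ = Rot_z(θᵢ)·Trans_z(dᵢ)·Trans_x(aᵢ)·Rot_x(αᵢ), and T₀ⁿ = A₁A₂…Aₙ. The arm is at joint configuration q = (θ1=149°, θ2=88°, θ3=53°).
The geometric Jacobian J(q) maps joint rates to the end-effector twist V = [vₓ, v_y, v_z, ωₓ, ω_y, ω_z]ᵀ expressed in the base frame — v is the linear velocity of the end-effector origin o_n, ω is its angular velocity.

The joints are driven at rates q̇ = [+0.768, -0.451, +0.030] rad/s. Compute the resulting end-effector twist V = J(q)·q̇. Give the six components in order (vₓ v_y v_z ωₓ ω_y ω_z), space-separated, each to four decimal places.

o_n = [-0.8624, -0.0692, -0.3673]
J₁: ẑ×o_n = [0.0692, -0.8624, 0.0000], ω = ẑ
J2: z=[-0.5150, -0.8572, 0.0000] o=[-0.3086, 0.1854, 0.5900] → [0.8205, -0.4930, -0.3436, -0.5150, -0.8572, 0.0000]
J3: z=[-0.8566, 0.5147, 0.0349] o=[-0.4337, 0.0273, -0.1495] → [-0.1087, -0.2015, 0.3033, -0.8566, 0.5147, 0.0349]
V = J·q̇ = [-0.3202, -0.4460, 0.1641, 0.2066, 0.4020, 0.7690]

-0.3202 -0.4460 0.1641 0.2066 0.4020 0.7690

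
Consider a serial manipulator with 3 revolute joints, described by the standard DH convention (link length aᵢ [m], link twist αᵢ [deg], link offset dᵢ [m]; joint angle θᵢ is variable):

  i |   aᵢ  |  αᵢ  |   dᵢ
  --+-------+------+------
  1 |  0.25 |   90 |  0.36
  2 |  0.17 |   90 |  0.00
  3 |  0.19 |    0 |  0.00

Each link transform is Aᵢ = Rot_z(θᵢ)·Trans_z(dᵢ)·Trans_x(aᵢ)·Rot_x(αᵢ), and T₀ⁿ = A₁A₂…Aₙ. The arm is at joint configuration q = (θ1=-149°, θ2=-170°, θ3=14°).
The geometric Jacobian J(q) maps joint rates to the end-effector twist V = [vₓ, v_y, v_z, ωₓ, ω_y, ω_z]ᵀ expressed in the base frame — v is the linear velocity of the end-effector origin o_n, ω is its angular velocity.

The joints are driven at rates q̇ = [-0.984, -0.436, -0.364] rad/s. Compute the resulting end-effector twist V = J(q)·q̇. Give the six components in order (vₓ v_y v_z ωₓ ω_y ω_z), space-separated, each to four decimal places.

o_n = [0.0612, 0.0904, 0.2985]
J₁: ẑ×o_n = [-0.0904, 0.0612, 0.0000], ω = ẑ
J2: z=[-0.5150, 0.8572, 0.0000] o=[-0.2143, -0.1288, 0.3600] → [-0.0527, -0.0317, -0.3490, -0.5150, 0.8572, 0.0000]
J3: z=[0.1488, 0.0894, 0.9848] o=[-0.0708, -0.0425, 0.3305] → [-0.1338, 0.1347, 0.0080, 0.1488, 0.0894, 0.9848]
V = J·q̇ = [0.1606, -0.0954, 0.1492, 0.1704, -0.4063, -1.3425]

0.1606 -0.0954 0.1492 0.1704 -0.4063 -1.3425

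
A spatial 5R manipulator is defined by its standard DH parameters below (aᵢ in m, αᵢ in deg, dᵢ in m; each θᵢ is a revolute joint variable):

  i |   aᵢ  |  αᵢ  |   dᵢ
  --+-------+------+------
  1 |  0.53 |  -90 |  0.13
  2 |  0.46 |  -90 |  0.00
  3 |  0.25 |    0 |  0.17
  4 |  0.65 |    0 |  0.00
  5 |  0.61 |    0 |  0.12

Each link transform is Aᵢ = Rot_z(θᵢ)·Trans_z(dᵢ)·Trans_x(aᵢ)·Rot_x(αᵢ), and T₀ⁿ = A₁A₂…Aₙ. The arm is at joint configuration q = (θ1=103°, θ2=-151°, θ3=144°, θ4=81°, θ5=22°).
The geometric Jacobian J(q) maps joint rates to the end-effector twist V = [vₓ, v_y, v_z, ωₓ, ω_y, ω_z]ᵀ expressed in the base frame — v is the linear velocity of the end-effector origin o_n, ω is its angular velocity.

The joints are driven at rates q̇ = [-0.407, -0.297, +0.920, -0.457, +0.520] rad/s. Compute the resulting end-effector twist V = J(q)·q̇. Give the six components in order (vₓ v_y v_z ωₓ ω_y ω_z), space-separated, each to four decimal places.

o_n = [-1.0892, 0.8319, 0.1702]
J₁: ẑ×o_n = [-0.8319, -1.0892, 0.0000], ω = ẑ
J2: z=[-0.9744, -0.2250, 0.0000] o=[-0.1192, 0.5164, 0.1300] → [-0.0090, 0.0392, -0.5256, -0.9744, -0.2250, 0.0000]
J3: z=[-0.1091, 0.4724, 0.8746] o=[-0.0287, 0.1244, 0.3530] → [-0.7052, -0.9475, 0.4238, -0.1091, 0.4724, 0.8746]
J4: z=[-0.1091, 0.4724, 0.8746] o=[0.0561, 0.4101, 0.4036] → [-0.4792, -1.0272, 0.4951, -0.1091, 0.4724, 0.8746]
J5: z=[-0.1091, 0.4724, 0.8746] o=[-0.4821, 0.6984, 0.1808] → [-0.1218, -0.5321, 0.2722, -0.1091, 0.4724, 0.8746]
V = J·q̇ = [-0.1518, -0.2473, 0.4613, 0.1822, 0.5312, 0.4528]

-0.1518 -0.2473 0.4613 0.1822 0.5312 0.4528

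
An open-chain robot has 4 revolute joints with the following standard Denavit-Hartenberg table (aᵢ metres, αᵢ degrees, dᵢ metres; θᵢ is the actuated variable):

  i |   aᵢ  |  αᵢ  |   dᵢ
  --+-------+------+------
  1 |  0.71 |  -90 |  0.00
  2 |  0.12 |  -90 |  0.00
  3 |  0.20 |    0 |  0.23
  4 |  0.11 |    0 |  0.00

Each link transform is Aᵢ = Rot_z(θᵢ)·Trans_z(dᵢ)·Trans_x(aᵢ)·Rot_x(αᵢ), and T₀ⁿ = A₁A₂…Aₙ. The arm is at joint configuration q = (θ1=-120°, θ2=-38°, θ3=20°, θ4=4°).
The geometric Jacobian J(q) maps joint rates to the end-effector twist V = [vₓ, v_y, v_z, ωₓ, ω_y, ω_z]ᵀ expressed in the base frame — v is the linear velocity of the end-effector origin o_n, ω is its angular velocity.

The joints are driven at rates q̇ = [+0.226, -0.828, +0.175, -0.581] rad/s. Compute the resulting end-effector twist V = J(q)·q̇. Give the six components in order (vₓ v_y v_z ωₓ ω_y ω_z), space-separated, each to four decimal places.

0.2504 -0.1126 0.3875 -0.5921 0.6305 0.5459

o_n = [-0.6847, -0.9597, 0.0702]
J₁: ẑ×o_n = [0.9597, -0.6847, 0.0000], ω = ẑ
J2: z=[0.8660, -0.5000, 0.0000] o=[-0.3550, -0.6149, 0.0000] → [-0.0351, -0.0608, -0.4634, 0.8660, -0.5000, 0.0000]
J3: z=[-0.3078, -0.5332, -0.7880] o=[-0.4023, -0.6968, 0.0739] → [-0.2052, 0.2214, -0.0697, -0.3078, -0.5332, -0.7880]
J4: z=[-0.3078, -0.5332, -0.7880] o=[-0.6064, -0.9135, 0.0083] → [-0.0694, 0.0808, -0.0275, -0.3078, -0.5332, -0.7880]
V = J·q̇ = [0.2504, -0.1126, 0.3875, -0.5921, 0.6305, 0.5459]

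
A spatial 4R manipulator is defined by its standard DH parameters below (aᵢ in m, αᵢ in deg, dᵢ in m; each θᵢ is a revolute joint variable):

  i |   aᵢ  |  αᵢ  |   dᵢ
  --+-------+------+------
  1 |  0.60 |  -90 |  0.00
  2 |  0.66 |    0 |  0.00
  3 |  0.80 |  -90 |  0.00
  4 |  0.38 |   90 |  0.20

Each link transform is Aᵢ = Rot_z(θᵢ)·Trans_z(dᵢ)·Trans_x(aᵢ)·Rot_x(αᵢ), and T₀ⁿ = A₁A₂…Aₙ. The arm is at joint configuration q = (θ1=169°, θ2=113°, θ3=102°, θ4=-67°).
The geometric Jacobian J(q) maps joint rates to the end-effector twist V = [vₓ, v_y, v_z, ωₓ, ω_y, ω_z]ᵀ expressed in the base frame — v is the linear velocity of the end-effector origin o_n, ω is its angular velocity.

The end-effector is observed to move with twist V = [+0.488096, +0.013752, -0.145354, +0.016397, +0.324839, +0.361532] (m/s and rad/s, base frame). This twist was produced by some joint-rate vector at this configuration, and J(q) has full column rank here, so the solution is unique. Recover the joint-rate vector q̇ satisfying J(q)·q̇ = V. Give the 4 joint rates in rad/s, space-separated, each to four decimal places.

0.2960 0.2010 -0.5230 0.0800

o_n = [0.2475, -0.4044, 0.1003]
J₁: ẑ×o_n = [0.4044, 0.2475, -0.0000], ω = ẑ
J2: z=[-0.1908, -0.9816, 0.0000] o=[-0.5890, 0.1145, 0.0000] → [-0.0985, 0.0191, 0.9201, -0.1908, -0.9816, 0.0000]
J3: z=[-0.1908, -0.9816, 0.0000] o=[-0.3358, 0.0653, -0.6075] → [-0.6948, 0.1351, 0.6622, -0.1908, -0.9816, 0.0000]
J4: z=[-0.5630, 0.1094, 0.8192] o=[0.3074, -0.0598, -0.1487] → [0.3096, 0.0911, 0.2006, -0.5630, 0.1094, 0.8192]
q̇ = J⁺·V = [0.2960, 0.2010, -0.5230, 0.0800]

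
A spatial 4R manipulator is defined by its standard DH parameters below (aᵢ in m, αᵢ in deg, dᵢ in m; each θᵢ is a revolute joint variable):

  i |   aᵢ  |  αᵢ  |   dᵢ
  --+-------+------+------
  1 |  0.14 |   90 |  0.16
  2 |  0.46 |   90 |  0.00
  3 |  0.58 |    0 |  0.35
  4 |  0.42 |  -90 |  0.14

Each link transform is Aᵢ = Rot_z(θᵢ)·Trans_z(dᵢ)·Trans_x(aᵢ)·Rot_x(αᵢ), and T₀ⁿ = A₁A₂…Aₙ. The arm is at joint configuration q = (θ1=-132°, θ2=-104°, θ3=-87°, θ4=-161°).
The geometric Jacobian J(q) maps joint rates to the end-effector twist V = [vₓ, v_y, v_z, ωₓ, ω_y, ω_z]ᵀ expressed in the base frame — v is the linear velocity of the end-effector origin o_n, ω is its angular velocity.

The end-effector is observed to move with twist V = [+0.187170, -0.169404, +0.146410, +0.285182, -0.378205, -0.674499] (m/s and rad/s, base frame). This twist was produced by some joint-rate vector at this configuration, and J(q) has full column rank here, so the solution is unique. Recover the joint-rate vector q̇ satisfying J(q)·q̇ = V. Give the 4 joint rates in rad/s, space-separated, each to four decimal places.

-0.6520 -0.4650 0.1370 -0.2300

o_n = [0.4194, 0.1822, -0.0446]
J₁: ẑ×o_n = [-0.1822, 0.4194, 0.0000], ω = ẑ
J2: z=[-0.7431, 0.6691, 0.0000] o=[-0.0937, -0.1040, 0.1600] → [-0.1369, -0.1520, -0.5560, -0.7431, 0.6691, 0.0000]
J3: z=[0.6493, 0.7211, 0.2419] o=[-0.0192, -0.0213, -0.2863] → [0.1251, -0.0508, -0.1842, 0.6493, 0.7211, 0.2419]
J4: z=[0.6493, 0.7211, 0.2419] o=[0.6434, -0.1511, -0.2311] → [0.0539, -0.1753, 0.3778, 0.6493, 0.7211, 0.2419]
q̇ = J⁺·V = [-0.6520, -0.4650, 0.1370, -0.2300]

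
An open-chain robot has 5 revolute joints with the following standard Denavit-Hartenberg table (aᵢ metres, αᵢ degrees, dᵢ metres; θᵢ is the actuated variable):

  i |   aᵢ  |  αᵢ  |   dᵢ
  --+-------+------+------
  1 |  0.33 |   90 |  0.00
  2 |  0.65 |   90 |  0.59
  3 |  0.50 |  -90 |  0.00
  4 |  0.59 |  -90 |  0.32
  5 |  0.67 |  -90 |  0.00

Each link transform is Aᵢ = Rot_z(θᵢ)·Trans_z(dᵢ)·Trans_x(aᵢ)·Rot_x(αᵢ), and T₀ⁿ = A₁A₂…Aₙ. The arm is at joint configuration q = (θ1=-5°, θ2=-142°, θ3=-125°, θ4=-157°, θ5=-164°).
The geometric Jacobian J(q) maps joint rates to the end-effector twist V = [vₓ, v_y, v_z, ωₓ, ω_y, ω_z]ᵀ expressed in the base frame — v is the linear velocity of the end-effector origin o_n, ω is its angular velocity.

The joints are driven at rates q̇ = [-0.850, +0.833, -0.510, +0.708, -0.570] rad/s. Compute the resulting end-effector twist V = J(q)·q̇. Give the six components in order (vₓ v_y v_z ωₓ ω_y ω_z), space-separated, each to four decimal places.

1.1489 0.0160 -0.0940 0.0259 -0.6139 -2.1011

o_n = [-0.2325, 0.1707, -0.4772]
J₁: ẑ×o_n = [-0.1707, -0.2325, 0.0000], ω = ẑ
J2: z=[-0.0872, -0.9962, 0.0000] o=[0.3287, -0.0288, 0.0000] → [0.4754, -0.0416, -0.5765, -0.0872, -0.9962, 0.0000]
J3: z=[-0.6133, 0.0537, 0.7880] o=[-0.2329, -0.5719, -0.4002] → [-0.5893, -0.0469, -0.4555, -0.6133, 0.0537, 0.7880]
J4: z=[-0.5931, 0.6277, -0.5043] o=[0.0279, -0.1836, -0.2236] → [0.0195, -0.0191, -0.0467, -0.5931, 0.6277, -0.5043]
J5: z=[-0.3607, 0.3529, 0.8633] o=[-0.5866, -0.3921, -0.3951] → [-0.5149, 0.2761, -0.3280, -0.3607, 0.3529, 0.8633]
V = J·q̇ = [1.1489, 0.0160, -0.0940, 0.0259, -0.6139, -2.1011]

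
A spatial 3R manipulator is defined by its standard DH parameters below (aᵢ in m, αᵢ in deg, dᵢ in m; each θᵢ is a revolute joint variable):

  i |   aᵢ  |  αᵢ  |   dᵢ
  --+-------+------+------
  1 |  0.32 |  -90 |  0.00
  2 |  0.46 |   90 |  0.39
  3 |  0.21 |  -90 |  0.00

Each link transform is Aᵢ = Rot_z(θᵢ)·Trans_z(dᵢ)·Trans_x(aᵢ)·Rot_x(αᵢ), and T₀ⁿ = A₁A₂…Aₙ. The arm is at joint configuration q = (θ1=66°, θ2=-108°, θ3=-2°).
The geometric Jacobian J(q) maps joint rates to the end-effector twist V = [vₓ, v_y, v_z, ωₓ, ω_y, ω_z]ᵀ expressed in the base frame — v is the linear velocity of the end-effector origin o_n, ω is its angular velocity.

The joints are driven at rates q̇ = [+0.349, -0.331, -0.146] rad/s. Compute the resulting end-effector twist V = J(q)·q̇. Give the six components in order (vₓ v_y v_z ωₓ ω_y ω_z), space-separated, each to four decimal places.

o_n = [-0.3036, 0.2589, 0.6371]
J₁: ẑ×o_n = [-0.2589, -0.3036, 0.0000], ω = ẑ
J2: z=[-0.9135, 0.4067, 0.0000] o=[0.1302, 0.2923, 0.0000] → [0.2591, 0.5820, 0.2070, -0.9135, 0.4067, 0.0000]
J3: z=[-0.3868, -0.8688, -0.3090] o=[-0.2839, 0.3211, 0.4375] → [-0.1926, 0.0833, 0.0070, -0.3868, -0.8688, -0.3090]
V = J·q̇ = [-0.1480, -0.3108, -0.0695, 0.3589, -0.0078, 0.3941]

-0.1480 -0.3108 -0.0695 0.3589 -0.0078 0.3941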